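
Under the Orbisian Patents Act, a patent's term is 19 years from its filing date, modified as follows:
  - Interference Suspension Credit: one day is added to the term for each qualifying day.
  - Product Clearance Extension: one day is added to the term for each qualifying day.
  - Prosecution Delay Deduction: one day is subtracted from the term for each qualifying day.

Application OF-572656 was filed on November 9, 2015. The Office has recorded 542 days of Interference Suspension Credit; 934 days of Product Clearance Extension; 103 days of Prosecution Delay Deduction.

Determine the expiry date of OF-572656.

August 13, 2038

Base term: filing date + 19 years → 9 November 2034.
Interference Suspension Credit: +542 days → 4 May 2036.
Product Clearance Extension: +934 days → 24 November 2038.
Prosecution Delay Deduction: −103 days → 13 August 2038.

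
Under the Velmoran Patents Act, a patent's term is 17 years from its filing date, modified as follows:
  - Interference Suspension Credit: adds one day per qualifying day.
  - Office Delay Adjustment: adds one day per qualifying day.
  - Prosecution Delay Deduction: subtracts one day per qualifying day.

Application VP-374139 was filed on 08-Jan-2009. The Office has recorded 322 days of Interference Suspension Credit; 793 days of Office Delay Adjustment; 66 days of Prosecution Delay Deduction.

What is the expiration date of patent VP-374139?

Base term: filing date + 17 years → 8 January 2026.
Interference Suspension Credit: +322 days → 26 November 2026.
Office Delay Adjustment: +793 days → 27 January 2029.
Prosecution Delay Deduction: −66 days → 22 November 2028.

November 22, 2028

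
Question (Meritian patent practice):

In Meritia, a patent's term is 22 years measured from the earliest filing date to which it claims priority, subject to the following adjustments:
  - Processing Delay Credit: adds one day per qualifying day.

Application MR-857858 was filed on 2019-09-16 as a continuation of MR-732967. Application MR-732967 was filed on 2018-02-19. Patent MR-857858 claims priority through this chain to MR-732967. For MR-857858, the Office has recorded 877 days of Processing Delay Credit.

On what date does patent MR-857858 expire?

2042-07-15

Earliest priority filing: 19 February 2018.
Base term: 19 February 2018 + 22 years → 19 February 2040.
Processing Delay Credit: +877 days → 15 July 2042.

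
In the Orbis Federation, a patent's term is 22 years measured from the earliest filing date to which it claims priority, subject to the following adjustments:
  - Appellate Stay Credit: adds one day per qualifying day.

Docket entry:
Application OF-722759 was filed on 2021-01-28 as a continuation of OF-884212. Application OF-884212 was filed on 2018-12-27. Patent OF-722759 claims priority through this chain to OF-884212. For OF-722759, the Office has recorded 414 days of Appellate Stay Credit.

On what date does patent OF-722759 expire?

Earliest priority filing: 27 December 2018.
Base term: 27 December 2018 + 22 years → 27 December 2040.
Appellate Stay Credit: +414 days → 14 February 2042.

2042-02-14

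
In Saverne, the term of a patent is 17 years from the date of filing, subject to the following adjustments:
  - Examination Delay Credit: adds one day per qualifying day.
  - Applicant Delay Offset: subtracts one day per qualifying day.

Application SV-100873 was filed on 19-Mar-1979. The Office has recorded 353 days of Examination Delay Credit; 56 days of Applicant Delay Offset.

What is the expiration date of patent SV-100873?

1997-01-10

Base term: filing date + 17 years → 19 March 1996.
Examination Delay Credit: +353 days → 7 March 1997.
Applicant Delay Offset: −56 days → 10 January 1997.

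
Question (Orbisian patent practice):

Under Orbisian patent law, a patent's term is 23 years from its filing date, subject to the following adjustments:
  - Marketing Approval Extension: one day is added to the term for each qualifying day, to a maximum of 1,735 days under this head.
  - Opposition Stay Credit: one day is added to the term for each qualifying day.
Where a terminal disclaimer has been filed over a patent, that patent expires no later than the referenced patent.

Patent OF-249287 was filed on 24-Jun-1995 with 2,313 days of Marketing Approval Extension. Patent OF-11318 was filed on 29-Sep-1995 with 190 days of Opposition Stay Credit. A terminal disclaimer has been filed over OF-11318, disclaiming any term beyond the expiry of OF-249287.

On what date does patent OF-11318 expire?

April 7, 2019

Natural term of OF-11318:
  Base: filing + 23 years → 29 September 2018.
  Opposition Stay Credit: +190 days → 7 April 2019.
Expiry of referenced patent OF-249287:
  Base: filing + 23 years → 24 June 2018.
  Marketing Approval Extension: 2313 days claimed exceeds the 1735-day cap, so +1735 days → 25 March 2023.
Terminal disclaimer: OF-11318 expires on the earlier of 7 April 2019 and 25 March 2023.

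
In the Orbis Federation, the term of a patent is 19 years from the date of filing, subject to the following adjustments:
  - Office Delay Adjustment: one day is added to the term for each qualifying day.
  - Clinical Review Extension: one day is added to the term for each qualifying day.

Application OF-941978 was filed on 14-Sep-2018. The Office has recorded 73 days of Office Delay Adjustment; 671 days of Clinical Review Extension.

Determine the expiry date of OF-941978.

September 28, 2039

Base term: filing date + 19 years → 14 September 2037.
Office Delay Adjustment: +73 days → 26 November 2037.
Clinical Review Extension: +671 days → 28 September 2039.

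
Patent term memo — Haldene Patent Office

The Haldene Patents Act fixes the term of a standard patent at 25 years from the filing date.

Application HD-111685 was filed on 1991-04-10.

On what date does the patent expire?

April 10, 2016

Filing date + 25 years → 10 April 2016.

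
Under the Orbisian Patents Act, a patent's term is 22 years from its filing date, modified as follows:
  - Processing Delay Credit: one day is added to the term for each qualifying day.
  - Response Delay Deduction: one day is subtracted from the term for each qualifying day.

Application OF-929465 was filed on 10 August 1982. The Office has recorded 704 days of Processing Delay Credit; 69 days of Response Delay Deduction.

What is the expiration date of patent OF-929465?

Base term: filing date + 22 years → 10 August 2004.
Processing Delay Credit: +704 days → 15 July 2006.
Response Delay Deduction: −69 days → 7 May 2006.

2006-05-07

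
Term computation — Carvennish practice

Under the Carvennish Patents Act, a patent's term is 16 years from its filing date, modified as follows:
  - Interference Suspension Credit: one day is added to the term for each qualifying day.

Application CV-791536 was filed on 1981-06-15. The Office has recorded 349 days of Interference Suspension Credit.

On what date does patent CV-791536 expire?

1998-05-30

Base term: filing date + 16 years → 15 June 1997.
Interference Suspension Credit: +349 days → 30 May 1998.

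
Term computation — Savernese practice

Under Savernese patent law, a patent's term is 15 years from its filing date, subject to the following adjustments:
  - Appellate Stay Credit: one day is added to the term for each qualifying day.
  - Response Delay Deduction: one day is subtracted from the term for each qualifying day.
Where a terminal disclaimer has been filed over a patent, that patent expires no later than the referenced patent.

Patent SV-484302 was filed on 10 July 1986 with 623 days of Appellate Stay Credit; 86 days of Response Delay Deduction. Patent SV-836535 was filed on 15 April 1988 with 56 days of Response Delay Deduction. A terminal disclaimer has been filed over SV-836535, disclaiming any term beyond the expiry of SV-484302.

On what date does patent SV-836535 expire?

2002-12-29

Natural term of SV-836535:
  Base: filing + 15 years → 15 April 2003.
  Response Delay Deduction: −56 days → 18 February 2003.
Expiry of referenced patent SV-484302:
  Base: filing + 15 years → 10 July 2001.
  Appellate Stay Credit: +623 days → 25 March 2003.
  Response Delay Deduction: −86 days → 29 December 2002.
Terminal disclaimer: SV-836535 expires on the earlier of 18 February 2003 and 29 December 2002.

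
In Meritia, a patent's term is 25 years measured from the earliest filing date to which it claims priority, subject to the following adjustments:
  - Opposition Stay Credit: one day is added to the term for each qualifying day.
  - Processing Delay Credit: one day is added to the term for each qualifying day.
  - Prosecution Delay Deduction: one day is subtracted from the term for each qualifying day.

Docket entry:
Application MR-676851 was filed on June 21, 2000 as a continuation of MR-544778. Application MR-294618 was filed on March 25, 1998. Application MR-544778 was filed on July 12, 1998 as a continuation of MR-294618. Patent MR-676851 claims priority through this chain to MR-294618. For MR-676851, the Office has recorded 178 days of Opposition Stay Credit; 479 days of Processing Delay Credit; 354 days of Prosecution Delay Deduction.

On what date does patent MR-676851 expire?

2024-01-22

Earliest priority filing: 25 March 1998.
Base term: 25 March 1998 + 25 years → 25 March 2023.
Opposition Stay Credit: +178 days → 19 September 2023.
Processing Delay Credit: +479 days → 10 January 2025.
Prosecution Delay Deduction: −354 days → 22 January 2024.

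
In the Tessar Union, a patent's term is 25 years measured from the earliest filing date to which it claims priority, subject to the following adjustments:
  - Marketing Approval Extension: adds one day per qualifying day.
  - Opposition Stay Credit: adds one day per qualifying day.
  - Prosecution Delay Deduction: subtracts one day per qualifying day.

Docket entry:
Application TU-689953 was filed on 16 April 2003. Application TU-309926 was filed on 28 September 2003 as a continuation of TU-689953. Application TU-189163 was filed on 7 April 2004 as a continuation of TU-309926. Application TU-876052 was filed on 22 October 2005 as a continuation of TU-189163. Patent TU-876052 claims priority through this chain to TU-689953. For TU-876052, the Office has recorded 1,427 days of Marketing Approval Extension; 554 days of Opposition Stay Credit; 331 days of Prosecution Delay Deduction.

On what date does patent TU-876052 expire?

Earliest priority filing: 16 April 2003.
Base term: 16 April 2003 + 25 years → 16 April 2028.
Marketing Approval Extension: +1427 days → 13 March 2032.
Opposition Stay Credit: +554 days → 18 September 2033.
Prosecution Delay Deduction: −331 days → 22 October 2032.

2032-10-22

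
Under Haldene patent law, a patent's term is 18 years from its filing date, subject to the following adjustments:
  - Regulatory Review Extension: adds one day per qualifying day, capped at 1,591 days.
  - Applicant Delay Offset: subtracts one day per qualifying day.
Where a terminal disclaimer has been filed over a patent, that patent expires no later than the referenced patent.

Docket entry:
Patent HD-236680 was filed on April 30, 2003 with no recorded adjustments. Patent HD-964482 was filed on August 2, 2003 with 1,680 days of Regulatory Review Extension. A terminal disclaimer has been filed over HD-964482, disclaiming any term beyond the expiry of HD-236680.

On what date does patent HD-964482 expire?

Natural term of HD-964482:
  Base: filing + 18 years → 2 August 2021.
  Regulatory Review Extension: 1680 days claimed exceeds the 1591-day cap, so +1591 days → 10 December 2025.
Expiry of referenced patent HD-236680:
  Base: filing + 18 years → 30 April 2021.
Terminal disclaimer: HD-964482 expires on the earlier of 10 December 2025 and 30 April 2021.

2021-04-30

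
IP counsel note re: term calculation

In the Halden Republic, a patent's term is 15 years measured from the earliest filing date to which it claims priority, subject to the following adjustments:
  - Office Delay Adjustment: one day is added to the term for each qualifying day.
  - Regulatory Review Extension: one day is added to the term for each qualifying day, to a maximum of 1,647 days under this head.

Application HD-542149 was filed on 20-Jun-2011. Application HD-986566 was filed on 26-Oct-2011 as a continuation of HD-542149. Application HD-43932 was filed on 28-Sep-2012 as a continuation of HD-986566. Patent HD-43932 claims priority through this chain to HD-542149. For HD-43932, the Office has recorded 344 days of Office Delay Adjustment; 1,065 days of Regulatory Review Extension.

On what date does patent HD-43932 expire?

April 29, 2030

Earliest priority filing: 20 June 2011.
Base term: 20 June 2011 + 15 years → 20 June 2026.
Office Delay Adjustment: +344 days → 30 May 2027.
Regulatory Review Extension: 1065 days (within the 1647-day cap) → +1065 days → 29 April 2030.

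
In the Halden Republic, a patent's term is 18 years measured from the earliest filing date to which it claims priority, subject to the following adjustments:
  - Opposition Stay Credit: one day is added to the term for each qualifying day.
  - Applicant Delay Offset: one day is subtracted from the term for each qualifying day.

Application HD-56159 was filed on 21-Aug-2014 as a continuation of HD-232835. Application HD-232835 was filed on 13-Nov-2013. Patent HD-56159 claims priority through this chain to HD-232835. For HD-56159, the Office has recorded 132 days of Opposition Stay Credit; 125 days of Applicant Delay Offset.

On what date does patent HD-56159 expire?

2031-11-20

Earliest priority filing: 13 November 2013.
Base term: 13 November 2013 + 18 years → 13 November 2031.
Opposition Stay Credit: +132 days → 24 March 2032.
Applicant Delay Offset: −125 days → 20 November 2031.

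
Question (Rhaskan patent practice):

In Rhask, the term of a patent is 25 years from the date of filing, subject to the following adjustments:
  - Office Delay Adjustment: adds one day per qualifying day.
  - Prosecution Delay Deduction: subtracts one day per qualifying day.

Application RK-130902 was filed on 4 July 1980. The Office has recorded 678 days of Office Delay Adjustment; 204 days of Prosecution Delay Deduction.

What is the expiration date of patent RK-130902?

Base term: filing date + 25 years → 4 July 2005.
Office Delay Adjustment: +678 days → 13 May 2007.
Prosecution Delay Deduction: −204 days → 21 October 2006.

2006-10-21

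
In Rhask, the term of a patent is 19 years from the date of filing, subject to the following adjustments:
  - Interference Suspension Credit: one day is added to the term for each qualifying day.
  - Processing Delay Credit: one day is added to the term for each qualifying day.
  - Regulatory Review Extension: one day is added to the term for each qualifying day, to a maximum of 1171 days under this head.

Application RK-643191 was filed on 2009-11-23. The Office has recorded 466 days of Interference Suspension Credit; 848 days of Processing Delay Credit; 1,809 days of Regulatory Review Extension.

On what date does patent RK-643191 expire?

Base term: filing date + 19 years → 23 November 2028.
Interference Suspension Credit: +466 days → 4 March 2030.
Processing Delay Credit: +848 days → 29 June 2032.
Regulatory Review Extension: 1809 days claimed exceeds the 1171-day cap, so +1171 days → 13 September 2035.

September 13, 2035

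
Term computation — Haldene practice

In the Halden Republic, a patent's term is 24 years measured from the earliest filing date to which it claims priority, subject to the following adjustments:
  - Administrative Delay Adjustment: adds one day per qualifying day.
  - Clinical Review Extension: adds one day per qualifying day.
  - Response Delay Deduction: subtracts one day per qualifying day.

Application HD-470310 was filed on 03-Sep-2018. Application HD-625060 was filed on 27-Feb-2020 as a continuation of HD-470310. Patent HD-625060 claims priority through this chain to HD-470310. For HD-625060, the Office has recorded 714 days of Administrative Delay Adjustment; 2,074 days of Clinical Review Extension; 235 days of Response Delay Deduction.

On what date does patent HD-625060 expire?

2049-08-30

Earliest priority filing: 3 September 2018.
Base term: 3 September 2018 + 24 years → 3 September 2042.
Administrative Delay Adjustment: +714 days → 17 August 2044.
Clinical Review Extension: +2074 days → 22 April 2050.
Response Delay Deduction: −235 days → 30 August 2049.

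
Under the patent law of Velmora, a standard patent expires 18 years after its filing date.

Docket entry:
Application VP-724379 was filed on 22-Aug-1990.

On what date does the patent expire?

Filing date + 18 years → 22 August 2008.

August 22, 2008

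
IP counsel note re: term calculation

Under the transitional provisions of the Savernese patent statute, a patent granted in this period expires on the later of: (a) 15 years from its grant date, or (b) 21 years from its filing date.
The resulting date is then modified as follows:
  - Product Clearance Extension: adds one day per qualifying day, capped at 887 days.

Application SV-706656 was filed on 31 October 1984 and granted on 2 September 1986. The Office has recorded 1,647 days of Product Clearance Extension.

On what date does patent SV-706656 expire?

(a) grant + 15 years → 2 September 2001.
(b) filing + 21 years → 31 October 2005.
Later of the two: 31 October 2005.
Product Clearance Extension: 1647 days claimed exceeds the 887-day cap, so +887 days → 5 April 2008.

April 5, 2008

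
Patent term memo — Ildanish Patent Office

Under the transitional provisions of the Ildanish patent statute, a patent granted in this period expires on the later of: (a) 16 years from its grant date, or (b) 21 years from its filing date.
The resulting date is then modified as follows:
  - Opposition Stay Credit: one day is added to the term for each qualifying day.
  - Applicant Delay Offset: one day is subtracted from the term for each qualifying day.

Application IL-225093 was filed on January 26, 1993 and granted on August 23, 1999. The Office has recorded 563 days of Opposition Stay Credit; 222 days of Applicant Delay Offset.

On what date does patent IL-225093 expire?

(a) grant + 16 years → 23 August 2015.
(b) filing + 21 years → 26 January 2014.
Later of the two: 23 August 2015.
Opposition Stay Credit: +563 days → 8 March 2017.
Applicant Delay Offset: −222 days → 29 July 2016.

July 29, 2016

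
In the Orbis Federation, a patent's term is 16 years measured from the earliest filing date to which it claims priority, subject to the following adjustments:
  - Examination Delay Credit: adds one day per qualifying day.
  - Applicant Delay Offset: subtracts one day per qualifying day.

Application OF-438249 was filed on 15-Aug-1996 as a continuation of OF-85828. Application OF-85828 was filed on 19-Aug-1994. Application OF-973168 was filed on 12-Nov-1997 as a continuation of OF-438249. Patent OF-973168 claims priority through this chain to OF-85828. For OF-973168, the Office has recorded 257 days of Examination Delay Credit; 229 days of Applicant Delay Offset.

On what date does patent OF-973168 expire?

2010-09-16

Earliest priority filing: 19 August 1994.
Base term: 19 August 1994 + 16 years → 19 August 2010.
Examination Delay Credit: +257 days → 3 May 2011.
Applicant Delay Offset: −229 days → 16 September 2010.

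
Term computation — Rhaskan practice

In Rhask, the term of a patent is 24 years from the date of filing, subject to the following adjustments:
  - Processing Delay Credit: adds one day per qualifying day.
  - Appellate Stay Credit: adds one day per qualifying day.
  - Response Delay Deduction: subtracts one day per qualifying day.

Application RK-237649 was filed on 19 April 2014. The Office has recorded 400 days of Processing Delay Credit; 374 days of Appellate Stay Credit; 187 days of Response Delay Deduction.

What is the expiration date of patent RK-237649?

Base term: filing date + 24 years → 19 April 2038.
Processing Delay Credit: +400 days → 24 May 2039.
Appellate Stay Credit: +374 days → 1 June 2040.
Response Delay Deduction: −187 days → 27 November 2039.

November 27, 2039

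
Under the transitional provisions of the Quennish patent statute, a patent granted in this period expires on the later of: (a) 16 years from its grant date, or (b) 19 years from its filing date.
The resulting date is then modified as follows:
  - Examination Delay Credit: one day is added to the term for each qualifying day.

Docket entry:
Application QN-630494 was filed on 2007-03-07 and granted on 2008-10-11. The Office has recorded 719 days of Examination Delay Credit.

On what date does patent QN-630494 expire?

(a) grant + 16 years → 11 October 2024.
(b) filing + 19 years → 7 March 2026.
Later of the two: 7 March 2026.
Examination Delay Credit: +719 days → 24 February 2028.

February 24, 2028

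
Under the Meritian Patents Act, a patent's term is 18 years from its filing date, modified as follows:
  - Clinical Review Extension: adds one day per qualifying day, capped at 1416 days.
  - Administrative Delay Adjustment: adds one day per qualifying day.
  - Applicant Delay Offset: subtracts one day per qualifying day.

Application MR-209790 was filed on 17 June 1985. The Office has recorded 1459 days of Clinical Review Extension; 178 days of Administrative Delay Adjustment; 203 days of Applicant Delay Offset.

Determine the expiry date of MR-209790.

Base term: filing date + 18 years → 17 June 2003.
Clinical Review Extension: 1459 days claimed exceeds the 1416-day cap, so +1416 days → 3 May 2007.
Administrative Delay Adjustment: +178 days → 28 October 2007.
Applicant Delay Offset: −203 days → 8 April 2007.

April 8, 2007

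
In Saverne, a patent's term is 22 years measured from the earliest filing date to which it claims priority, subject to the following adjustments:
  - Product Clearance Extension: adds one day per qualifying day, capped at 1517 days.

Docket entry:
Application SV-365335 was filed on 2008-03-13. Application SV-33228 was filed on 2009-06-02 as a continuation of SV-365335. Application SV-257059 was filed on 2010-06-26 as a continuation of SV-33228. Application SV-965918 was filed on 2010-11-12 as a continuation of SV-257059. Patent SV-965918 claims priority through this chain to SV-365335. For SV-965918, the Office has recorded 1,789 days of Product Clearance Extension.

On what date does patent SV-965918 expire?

2034-05-08

Earliest priority filing: 13 March 2008.
Base term: 13 March 2008 + 22 years → 13 March 2030.
Product Clearance Extension: 1789 days claimed exceeds the 1517-day cap, so +1517 days → 8 May 2034.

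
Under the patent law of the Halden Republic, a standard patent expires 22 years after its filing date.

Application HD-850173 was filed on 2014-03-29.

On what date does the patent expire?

2036-03-29

Filing date + 22 years → 29 March 2036.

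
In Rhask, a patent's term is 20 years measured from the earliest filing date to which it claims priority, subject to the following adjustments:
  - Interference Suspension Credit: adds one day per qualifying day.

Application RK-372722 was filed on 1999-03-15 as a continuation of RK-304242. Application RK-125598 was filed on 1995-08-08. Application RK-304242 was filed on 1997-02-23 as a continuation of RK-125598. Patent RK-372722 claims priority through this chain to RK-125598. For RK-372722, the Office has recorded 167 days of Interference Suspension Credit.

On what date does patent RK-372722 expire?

Earliest priority filing: 8 August 1995.
Base term: 8 August 1995 + 20 years → 8 August 2015.
Interference Suspension Credit: +167 days → 22 January 2016.

January 22, 2016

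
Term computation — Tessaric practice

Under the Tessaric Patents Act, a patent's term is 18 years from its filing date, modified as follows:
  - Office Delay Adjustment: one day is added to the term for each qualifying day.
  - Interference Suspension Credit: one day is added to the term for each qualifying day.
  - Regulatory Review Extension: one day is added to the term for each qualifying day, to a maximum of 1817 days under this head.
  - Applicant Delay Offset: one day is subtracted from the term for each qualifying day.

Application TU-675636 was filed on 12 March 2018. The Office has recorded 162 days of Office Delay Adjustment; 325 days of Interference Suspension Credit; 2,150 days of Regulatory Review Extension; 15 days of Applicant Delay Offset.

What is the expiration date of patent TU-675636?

2042-06-18

Base term: filing date + 18 years → 12 March 2036.
Office Delay Adjustment: +162 days → 21 August 2036.
Interference Suspension Credit: +325 days → 12 July 2037.
Regulatory Review Extension: 2150 days claimed exceeds the 1817-day cap, so +1817 days → 3 July 2042.
Applicant Delay Offset: −15 days → 18 June 2042.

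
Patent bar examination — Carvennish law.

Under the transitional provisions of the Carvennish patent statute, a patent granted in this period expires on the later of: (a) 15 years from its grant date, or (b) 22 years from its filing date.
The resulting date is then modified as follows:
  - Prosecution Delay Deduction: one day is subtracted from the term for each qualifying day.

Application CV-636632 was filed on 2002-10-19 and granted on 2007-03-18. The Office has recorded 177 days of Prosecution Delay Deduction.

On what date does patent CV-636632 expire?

(a) grant + 15 years → 18 March 2022.
(b) filing + 22 years → 19 October 2024.
Later of the two: 19 October 2024.
Prosecution Delay Deduction: −177 days → 25 April 2024.

2024-04-25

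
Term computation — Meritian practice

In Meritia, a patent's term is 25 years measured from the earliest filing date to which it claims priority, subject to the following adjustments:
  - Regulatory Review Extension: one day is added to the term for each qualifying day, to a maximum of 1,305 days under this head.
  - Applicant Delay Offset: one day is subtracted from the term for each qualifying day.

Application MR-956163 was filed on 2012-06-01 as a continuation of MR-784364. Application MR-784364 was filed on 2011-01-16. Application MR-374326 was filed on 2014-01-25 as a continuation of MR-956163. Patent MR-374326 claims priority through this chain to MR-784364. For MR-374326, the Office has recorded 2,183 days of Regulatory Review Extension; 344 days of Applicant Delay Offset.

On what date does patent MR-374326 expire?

September 3, 2038

Earliest priority filing: 16 January 2011.
Base term: 16 January 2011 + 25 years → 16 January 2036.
Regulatory Review Extension: 2183 days claimed exceeds the 1305-day cap, so +1305 days → 13 August 2039.
Applicant Delay Offset: −344 days → 3 September 2038.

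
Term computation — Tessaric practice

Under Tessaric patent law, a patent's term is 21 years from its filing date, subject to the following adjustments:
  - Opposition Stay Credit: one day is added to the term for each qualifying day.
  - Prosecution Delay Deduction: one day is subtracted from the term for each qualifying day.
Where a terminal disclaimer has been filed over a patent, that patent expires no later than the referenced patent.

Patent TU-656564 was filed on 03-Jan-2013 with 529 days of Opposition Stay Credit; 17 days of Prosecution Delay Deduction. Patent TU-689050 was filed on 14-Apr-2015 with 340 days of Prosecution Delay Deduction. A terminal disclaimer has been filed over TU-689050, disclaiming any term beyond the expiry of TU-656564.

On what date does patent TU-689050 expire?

May 10, 2035

Natural term of TU-689050:
  Base: filing + 21 years → 14 April 2036.
  Prosecution Delay Deduction: −340 days → 10 May 2035.
Expiry of referenced patent TU-656564:
  Base: filing + 21 years → 3 January 2034.
  Opposition Stay Credit: +529 days → 16 June 2035.
  Prosecution Delay Deduction: −17 days → 30 May 2035.
Terminal disclaimer: TU-689050 expires on the earlier of 10 May 2035 and 30 May 2035.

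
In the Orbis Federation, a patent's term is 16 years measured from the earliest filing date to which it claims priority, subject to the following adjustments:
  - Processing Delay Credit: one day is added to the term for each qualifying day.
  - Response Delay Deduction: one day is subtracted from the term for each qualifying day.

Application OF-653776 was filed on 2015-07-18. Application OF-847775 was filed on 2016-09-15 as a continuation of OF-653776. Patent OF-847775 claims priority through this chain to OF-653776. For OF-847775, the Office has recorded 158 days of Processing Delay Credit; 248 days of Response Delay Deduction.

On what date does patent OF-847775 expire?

April 19, 2031

Earliest priority filing: 18 July 2015.
Base term: 18 July 2015 + 16 years → 18 July 2031.
Processing Delay Credit: +158 days → 23 December 2031.
Response Delay Deduction: −248 days → 19 April 2031.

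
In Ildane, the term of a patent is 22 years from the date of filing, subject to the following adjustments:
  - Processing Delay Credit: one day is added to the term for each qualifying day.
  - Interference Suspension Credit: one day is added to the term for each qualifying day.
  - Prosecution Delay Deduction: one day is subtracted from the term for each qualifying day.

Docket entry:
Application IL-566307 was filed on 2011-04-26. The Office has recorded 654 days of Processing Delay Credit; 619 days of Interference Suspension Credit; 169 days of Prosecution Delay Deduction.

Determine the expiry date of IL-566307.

Base term: filing date + 22 years → 26 April 2033.
Processing Delay Credit: +654 days → 9 February 2035.
Interference Suspension Credit: +619 days → 20 October 2036.
Prosecution Delay Deduction: −169 days → 4 May 2036.

May 4, 2036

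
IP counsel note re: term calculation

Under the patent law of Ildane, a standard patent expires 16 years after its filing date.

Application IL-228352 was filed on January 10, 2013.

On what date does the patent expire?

Filing date + 16 years → 10 January 2029.

January 10, 2029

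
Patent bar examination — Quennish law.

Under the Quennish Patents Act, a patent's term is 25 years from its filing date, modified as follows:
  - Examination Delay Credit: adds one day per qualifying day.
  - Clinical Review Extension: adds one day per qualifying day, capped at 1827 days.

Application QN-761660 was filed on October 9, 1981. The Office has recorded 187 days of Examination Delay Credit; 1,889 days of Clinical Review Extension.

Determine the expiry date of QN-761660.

April 14, 2012

Base term: filing date + 25 years → 9 October 2006.
Examination Delay Credit: +187 days → 14 April 2007.
Clinical Review Extension: 1889 days claimed exceeds the 1827-day cap, so +1827 days → 14 April 2012.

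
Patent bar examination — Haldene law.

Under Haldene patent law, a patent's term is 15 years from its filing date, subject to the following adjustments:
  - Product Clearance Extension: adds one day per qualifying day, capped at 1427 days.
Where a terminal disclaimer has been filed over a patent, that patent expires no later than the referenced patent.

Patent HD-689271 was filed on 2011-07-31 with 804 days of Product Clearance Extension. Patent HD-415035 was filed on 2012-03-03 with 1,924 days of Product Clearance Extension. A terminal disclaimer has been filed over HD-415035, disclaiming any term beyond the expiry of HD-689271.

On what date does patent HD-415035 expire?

Natural term of HD-415035:
  Base: filing + 15 years → 3 March 2027.
  Product Clearance Extension: 1924 days claimed exceeds the 1427-day cap, so +1427 days → 28 January 2031.
Expiry of referenced patent HD-689271:
  Base: filing + 15 years → 31 July 2026.
  Product Clearance Extension: 804 days (within the 1427-day cap) → +804 days → 12 October 2028.
Terminal disclaimer: HD-415035 expires on the earlier of 28 January 2031 and 12 October 2028.

October 12, 2028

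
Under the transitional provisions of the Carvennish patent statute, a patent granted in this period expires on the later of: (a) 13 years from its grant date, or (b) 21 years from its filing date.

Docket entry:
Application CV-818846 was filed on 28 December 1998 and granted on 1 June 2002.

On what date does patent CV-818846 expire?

December 28, 2019

(a) grant + 13 years → 1 June 2015.
(b) filing + 21 years → 28 December 2019.
Later of the two: 28 December 2019.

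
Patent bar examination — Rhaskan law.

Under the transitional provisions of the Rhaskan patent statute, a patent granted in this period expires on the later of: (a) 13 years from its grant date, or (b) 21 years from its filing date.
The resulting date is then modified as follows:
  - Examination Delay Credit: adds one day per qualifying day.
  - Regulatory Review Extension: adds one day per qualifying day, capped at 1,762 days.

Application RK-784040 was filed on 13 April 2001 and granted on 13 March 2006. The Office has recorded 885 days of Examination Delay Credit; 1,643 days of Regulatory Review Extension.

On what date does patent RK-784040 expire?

March 15, 2029

(a) grant + 13 years → 13 March 2019.
(b) filing + 21 years → 13 April 2022.
Later of the two: 13 April 2022.
Examination Delay Credit: +885 days → 14 September 2024.
Regulatory Review Extension: 1643 days (within the 1762-day cap) → +1643 days → 15 March 2029.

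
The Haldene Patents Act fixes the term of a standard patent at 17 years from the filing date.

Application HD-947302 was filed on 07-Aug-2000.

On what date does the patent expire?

Filing date + 17 years → 7 August 2017.

2017-08-07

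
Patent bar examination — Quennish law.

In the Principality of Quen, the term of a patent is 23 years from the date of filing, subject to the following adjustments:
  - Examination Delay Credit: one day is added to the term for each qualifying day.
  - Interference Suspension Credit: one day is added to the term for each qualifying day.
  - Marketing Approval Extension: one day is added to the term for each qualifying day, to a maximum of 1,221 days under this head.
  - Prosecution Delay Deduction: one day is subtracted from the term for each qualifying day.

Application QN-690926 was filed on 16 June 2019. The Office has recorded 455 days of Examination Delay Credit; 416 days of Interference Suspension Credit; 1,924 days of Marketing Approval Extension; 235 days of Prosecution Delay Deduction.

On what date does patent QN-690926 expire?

July 17, 2047

Base term: filing date + 23 years → 16 June 2042.
Examination Delay Credit: +455 days → 14 September 2043.
Interference Suspension Credit: +416 days → 3 November 2044.
Marketing Approval Extension: 1924 days claimed exceeds the 1221-day cap, so +1221 days → 8 March 2048.
Prosecution Delay Deduction: −235 days → 17 July 2047.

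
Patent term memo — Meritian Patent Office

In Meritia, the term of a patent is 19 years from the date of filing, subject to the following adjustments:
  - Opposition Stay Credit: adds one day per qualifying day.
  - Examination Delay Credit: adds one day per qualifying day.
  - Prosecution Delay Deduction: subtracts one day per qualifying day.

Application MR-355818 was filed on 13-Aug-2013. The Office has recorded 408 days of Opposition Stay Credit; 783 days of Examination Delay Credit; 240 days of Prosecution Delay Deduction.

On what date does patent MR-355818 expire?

2035-03-22

Base term: filing date + 19 years → 13 August 2032.
Opposition Stay Credit: +408 days → 25 September 2033.
Examination Delay Credit: +783 days → 17 November 2035.
Prosecution Delay Deduction: −240 days → 22 March 2035.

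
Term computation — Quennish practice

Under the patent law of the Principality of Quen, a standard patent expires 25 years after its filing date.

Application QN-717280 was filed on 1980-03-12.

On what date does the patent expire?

Filing date + 25 years → 12 March 2005.

March 12, 2005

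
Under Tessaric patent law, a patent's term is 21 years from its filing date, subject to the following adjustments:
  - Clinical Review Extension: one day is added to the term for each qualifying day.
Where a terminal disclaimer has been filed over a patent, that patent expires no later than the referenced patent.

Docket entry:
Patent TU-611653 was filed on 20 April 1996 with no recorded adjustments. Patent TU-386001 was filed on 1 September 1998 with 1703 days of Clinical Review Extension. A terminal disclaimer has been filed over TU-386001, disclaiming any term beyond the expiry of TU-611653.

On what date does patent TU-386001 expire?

April 20, 2017

Natural term of TU-386001:
  Base: filing + 21 years → 1 September 2019.
  Clinical Review Extension: +1703 days → 30 April 2024.
Expiry of referenced patent TU-611653:
  Base: filing + 21 years → 20 April 2017.
Terminal disclaimer: TU-386001 expires on the earlier of 30 April 2024 and 20 April 2017.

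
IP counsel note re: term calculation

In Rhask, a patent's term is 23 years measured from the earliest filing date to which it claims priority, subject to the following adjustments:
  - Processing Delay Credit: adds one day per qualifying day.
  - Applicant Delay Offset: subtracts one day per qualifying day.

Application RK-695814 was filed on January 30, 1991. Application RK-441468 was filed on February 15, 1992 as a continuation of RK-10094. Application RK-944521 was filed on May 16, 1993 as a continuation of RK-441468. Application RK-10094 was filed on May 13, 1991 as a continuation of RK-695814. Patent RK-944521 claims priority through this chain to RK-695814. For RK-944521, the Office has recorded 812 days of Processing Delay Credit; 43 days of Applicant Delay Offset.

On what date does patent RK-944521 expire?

Earliest priority filing: 30 January 1991.
Base term: 30 January 1991 + 23 years → 30 January 2014.
Processing Delay Credit: +812 days → 21 April 2016.
Applicant Delay Offset: −43 days → 9 March 2016.

2016-03-09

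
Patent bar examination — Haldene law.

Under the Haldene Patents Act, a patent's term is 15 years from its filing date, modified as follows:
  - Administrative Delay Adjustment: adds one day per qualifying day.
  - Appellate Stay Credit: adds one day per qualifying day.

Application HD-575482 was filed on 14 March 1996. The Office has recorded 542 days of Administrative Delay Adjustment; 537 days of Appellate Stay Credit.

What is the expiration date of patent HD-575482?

February 25, 2014

Base term: filing date + 15 years → 14 March 2011.
Administrative Delay Adjustment: +542 days → 6 September 2012.
Appellate Stay Credit: +537 days → 25 February 2014.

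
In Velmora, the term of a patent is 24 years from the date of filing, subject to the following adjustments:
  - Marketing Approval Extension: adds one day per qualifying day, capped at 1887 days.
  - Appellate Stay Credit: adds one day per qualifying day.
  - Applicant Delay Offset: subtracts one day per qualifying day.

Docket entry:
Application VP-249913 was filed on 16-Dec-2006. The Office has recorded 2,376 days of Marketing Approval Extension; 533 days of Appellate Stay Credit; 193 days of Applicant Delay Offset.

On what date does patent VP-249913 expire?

Base term: filing date + 24 years → 16 December 2030.
Marketing Approval Extension: 2376 days claimed exceeds the 1887-day cap, so +1887 days → 15 February 2036.
Appellate Stay Credit: +533 days → 1 August 2037.
Applicant Delay Offset: −193 days → 20 January 2037.

January 20, 2037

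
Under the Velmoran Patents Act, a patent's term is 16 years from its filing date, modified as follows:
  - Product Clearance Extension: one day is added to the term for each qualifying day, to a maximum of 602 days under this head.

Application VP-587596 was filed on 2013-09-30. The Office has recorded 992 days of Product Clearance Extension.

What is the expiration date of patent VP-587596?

May 25, 2031

Base term: filing date + 16 years → 30 September 2029.
Product Clearance Extension: 992 days claimed exceeds the 602-day cap, so +602 days → 25 May 2031.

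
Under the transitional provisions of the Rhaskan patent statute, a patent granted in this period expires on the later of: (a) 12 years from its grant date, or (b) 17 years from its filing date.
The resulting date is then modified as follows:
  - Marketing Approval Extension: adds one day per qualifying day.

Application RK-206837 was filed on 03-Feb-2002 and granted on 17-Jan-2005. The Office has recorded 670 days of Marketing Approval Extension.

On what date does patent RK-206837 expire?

(a) grant + 12 years → 17 January 2017.
(b) filing + 17 years → 3 February 2019.
Later of the two: 3 February 2019.
Marketing Approval Extension: +670 days → 4 December 2020.

December 4, 2020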